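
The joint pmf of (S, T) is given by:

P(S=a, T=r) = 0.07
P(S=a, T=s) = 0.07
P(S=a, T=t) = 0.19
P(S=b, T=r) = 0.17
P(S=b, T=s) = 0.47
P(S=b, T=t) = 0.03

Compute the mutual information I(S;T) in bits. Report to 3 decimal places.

Marginals: p(S) = (0.3300, 0.6700), p(T) = (0.2400, 0.5400, 0.2200).
I(S;T) = Σ p(x,y)·log₂[p(x,y)/(p(x)p(y))].
  (a,r): 0.07·log₂(0.8838) = -0.0125
  (a,s): 0.07·log₂(0.3928) = -0.0944
  (a,t): 0.19·log₂(2.6171) = 0.2637
  (b,r): 0.17·log₂(1.0572) = 0.0136
  (b,s): 0.47·log₂(1.2991) = 0.1774
  (b,t): 0.03·log₂(0.2035) = -0.0689
Sum = 0.279 bits.

0.279 bits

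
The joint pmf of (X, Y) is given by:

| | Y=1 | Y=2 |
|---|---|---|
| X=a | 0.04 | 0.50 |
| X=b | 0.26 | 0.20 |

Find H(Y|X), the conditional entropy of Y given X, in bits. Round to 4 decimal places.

0.6600 bits

Marginals: p(X) = (0.5400, 0.4600), p(Y) = (0.3000, 0.7000).
H(Y|X) = Σ p(X) · H(Y|X=·).
  X=a: p=0.5400, H(Y|X=a) = 0.3809
  X=b: p=0.4600, H(Y|X=b) = 0.9877
Weighted sum = 0.6600 bits.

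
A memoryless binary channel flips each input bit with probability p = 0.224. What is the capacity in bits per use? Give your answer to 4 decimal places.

0.2326 bits

Binary symmetric channel: C = 1 − h₂(ε) where h₂ is the binary entropy function.
h₂(0.224) = −0.224·log₂0.224 − 0.776·log₂0.776 = 0.7674.
C = 1 − 0.7674 = 0.2326 bits per channel use.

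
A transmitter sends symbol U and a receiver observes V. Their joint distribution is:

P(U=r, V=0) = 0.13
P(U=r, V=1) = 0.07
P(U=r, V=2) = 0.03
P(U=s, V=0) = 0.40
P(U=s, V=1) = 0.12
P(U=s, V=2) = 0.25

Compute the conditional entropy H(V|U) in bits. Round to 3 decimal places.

1.421 bits

Marginals: p(U) = (0.2300, 0.7700), p(V) = (0.5300, 0.1900, 0.2800).
H(V|U) = Σ p(U) · H(V|U=·).
  U=r: p=0.2300, H(V|U=r) = 1.3709
  U=s: p=0.7700, H(V|U=s) = 1.4357
Weighted sum = 1.421 bits.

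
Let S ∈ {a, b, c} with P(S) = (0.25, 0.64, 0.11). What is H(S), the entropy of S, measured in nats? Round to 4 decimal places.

0.8750 nats

H(S) = −Σ p·ln p.
  −(0.25)·ln(0.25) = 0.34657
  −(0.64)·ln(0.64) = 0.28562
  −(0.11)·ln(0.11) = 0.24280
Sum: 0.34657 + 0.28562 + 0.24280 = 0.8750 nats.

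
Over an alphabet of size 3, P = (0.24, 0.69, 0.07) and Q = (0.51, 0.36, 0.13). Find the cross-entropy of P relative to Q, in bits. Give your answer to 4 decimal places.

H(P,Q) = −Σ p·log₂ q.
  −0.24·log₂(0.51) = 0.23314
  −0.69·log₂(0.36) = 1.01701
  −0.07·log₂(0.13) = 0.20604
H(P,Q) = 1.4562 bits.

1.4562 bits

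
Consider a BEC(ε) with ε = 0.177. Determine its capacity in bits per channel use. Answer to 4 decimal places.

Binary erasure channel: capacity C = 1 − ε.
C = 1 − 0.177 = 0.8230 bits per channel use.

0.8230 bits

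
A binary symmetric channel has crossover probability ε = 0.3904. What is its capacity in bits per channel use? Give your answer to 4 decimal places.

Binary symmetric channel: C = 1 − h₂(ε) where h₂ is the binary entropy function.
h₂(0.3904) = −0.3904·log₂0.3904 − 0.6096·log₂0.6096 = 0.9651.
C = 1 − 0.9651 = 0.0349 bits per channel use.

0.0349 bits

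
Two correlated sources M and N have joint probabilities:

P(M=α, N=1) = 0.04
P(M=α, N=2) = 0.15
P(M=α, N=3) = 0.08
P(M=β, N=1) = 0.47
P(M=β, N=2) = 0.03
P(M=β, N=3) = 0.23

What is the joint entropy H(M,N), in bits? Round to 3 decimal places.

H(M,N) = −Σ p(x,y)·log₂ p(x,y) over all 6 cells.
  cell (α,1): −0.04·log₂0.04 = 0.1858
  cell (α,2): −0.15·log₂0.15 = 0.4105
  cell (α,3): −0.08·log₂0.08 = 0.2915
  cell (β,1): −0.47·log₂0.47 = 0.5120
  cell (β,2): −0.03·log₂0.03 = 0.1518
  cell (β,3): −0.23·log₂0.23 = 0.4877
Sum = 2.039 bits.

2.039 bits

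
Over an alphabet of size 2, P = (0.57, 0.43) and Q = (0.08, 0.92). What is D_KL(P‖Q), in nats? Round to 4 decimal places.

0.7922 nats

D(P‖Q) = Σ p·ln(p/q).
  0.57·ln(0.57/0.08) = 1.11926
  0.43·ln(0.43/0.92) = -0.32705
D(P‖Q) = 0.7922 nats.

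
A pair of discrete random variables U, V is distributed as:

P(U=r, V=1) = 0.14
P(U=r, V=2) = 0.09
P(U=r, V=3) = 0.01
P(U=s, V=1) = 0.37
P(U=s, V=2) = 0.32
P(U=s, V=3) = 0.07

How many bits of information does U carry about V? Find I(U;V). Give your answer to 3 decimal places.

0.008 bits

Marginals: p(U) = (0.2400, 0.7600), p(V) = (0.5100, 0.4100, 0.0800).
I(U;V) = H(U) + H(V) − H(U,V).
H(U) = 0.7950, H(V) = 1.3143, H(U,V) = 2.1015.
I(U;V) = 0.7950 + 1.3143 − 2.1015 = 0.008 bits.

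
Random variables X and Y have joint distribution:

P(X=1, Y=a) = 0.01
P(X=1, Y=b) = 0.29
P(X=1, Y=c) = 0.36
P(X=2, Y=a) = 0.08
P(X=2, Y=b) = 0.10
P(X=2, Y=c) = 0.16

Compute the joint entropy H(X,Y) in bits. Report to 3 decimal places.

2.162 bits

H(X,Y) = −Σ p(x,y)·log₂ p(x,y) over all 6 cells.
  cell (1,a): −0.01·log₂0.01 = 0.0664
  cell (1,b): −0.29·log₂0.29 = 0.5179
  cell (1,c): −0.36·log₂0.36 = 0.5306
  cell (2,a): −0.08·log₂0.08 = 0.2915
  cell (2,b): −0.10·log₂0.10 = 0.3322
  cell (2,c): −0.16·log₂0.16 = 0.4230
Sum = 2.162 bits.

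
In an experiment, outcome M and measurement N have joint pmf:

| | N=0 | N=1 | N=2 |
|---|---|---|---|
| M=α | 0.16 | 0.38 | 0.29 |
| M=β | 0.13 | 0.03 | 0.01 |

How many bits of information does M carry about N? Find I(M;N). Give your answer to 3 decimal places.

Marginals: p(M) = (0.8300, 0.1700), p(N) = (0.2900, 0.4100, 0.3000).
I(M;N) = Σ p(x,y)·log₂[p(x,y)/(p(x)p(y))].
  (α,0): 0.16·log₂(0.6647) = -0.0943
  (α,1): 0.38·log₂(1.1167) = 0.0605
  (α,2): 0.29·log₂(1.1647) = 0.0638
  (β,0): 0.13·log₂(2.6369) = 0.1819
  (β,1): 0.03·log₂(0.4304) = -0.0365
  (β,2): 0.01·log₂(0.1961) = -0.0235
Sum = 0.152 bits.

0.152 bits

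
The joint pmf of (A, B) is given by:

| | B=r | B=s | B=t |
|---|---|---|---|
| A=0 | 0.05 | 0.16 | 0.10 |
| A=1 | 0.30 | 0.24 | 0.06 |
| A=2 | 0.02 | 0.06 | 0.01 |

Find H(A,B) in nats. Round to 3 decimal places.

1.839 nats

H(A,B) = −Σ p(x,y)·ln p(x,y) over all 9 cells.
  cell (0,r): −0.05·ln0.05 = 0.1498
  cell (0,s): −0.16·ln0.16 = 0.2932
  cell (0,t): −0.10·ln0.10 = 0.2303
  cell (1,r): −0.30·ln0.30 = 0.3612
  cell (1,s): −0.24·ln0.24 = 0.3425
  cell (1,t): −0.06·ln0.06 = 0.1688
  cell (2,r): −0.02·ln0.02 = 0.0782
  cell (2,s): −0.06·ln0.06 = 0.1688
  cell (2,t): −0.01·ln0.01 = 0.0461
Sum = 1.839 nats.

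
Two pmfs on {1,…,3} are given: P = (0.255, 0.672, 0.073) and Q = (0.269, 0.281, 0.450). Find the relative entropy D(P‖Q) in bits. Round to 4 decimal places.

D(P‖Q) = Σ p·log₂(p/q).
  0.255·log₂(0.255/0.269) = -0.01966
  0.672·log₂(0.672/0.281) = 0.84530
  0.073·log₂(0.073/0.450) = -0.19155
D(P‖Q) = 0.6341 bits.

0.6341 bits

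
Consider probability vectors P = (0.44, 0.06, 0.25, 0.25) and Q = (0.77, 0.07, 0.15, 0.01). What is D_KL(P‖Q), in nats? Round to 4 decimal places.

0.6769 nats

D(P‖Q) = Σ p·ln(p/q).
  0.44·ln(0.44/0.77) = -0.24623
  0.06·ln(0.06/0.07) = -0.00925
  0.25·ln(0.25/0.15) = 0.12771
  0.25·ln(0.25/0.01) = 0.80472
D(P‖Q) = 0.6769 nats.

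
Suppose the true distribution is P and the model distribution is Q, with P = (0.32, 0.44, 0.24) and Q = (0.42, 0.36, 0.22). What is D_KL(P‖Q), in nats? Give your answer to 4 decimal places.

0.0222 nats

D(P‖Q) = Σ p·ln(p/q).
  0.32·ln(0.32/0.42) = -0.08702
  0.44·ln(0.44/0.36) = 0.08830
  0.24·ln(0.24/0.22) = 0.02088
D(P‖Q) = 0.0222 nats.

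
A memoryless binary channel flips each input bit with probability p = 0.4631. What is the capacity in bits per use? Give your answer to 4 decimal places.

Binary symmetric channel: C = 1 − h₂(ε) where h₂ is the binary entropy function.
h₂(0.4631) = −0.4631·log₂0.4631 − 0.5369·log₂0.5369 = 0.9961.
C = 1 − 0.9961 = 0.0039 bits per channel use.

0.0039 bits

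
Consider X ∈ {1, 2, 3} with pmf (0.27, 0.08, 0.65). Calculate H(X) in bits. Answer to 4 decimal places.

H(X) = −Σ p·log₂ p.
  −(0.27)·log₂(0.27) = 0.51002
  −(0.08)·log₂(0.08) = 0.29151
  −(0.65)·log₂(0.65) = 0.40397
Sum: 0.51002 + 0.29151 + 0.40397 = 1.2055 bits.

1.2055 bits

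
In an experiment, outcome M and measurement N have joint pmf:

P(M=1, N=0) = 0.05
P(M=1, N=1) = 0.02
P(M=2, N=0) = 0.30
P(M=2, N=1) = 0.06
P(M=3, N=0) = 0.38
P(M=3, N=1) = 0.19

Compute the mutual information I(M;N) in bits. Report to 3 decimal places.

0.024 bits

Marginals: p(M) = (0.0700, 0.3600, 0.5700), p(N) = (0.7300, 0.2700).
I(M;N) = Σ p(x,y)·log₂[p(x,y)/(p(x)p(y))].
  (1,0): 0.05·log₂(0.9785) = -0.0016
  (1,1): 0.02·log₂(1.0582) = 0.0016
  (2,0): 0.30·log₂(1.1416) = 0.0573
  (2,1): 0.06·log₂(0.6173) = -0.0418
  (3,0): 0.38·log₂(0.9132) = -0.0498
  (3,1): 0.19·log₂(1.2346) = 0.0578
Sum = 0.024 bits.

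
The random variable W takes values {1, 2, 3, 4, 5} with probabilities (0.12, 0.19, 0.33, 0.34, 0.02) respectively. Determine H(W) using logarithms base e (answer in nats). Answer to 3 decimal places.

1.381 nats

H(W) = −Σ p·ln p.
  −(0.12)·ln(0.12) = 0.2544
  −(0.19)·ln(0.19) = 0.3155
  −(0.33)·ln(0.33) = 0.3659
  −(0.34)·ln(0.34) = 0.3668
  −(0.02)·ln(0.02) = 0.0782
Sum: 0.2544 + 0.3155 + 0.3659 + 0.3668 + 0.0782 = 1.381 nats.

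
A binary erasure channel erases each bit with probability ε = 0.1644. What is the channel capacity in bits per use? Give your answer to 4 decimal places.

0.8356 bits

Binary erasure channel: capacity C = 1 − ε.
C = 1 − 0.1644 = 0.8356 bits per channel use.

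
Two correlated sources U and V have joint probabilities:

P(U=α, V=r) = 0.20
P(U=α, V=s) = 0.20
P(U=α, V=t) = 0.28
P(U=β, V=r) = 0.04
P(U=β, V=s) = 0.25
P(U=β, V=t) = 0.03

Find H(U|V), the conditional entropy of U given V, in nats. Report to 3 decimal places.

Marginals: p(U) = (0.6800, 0.3200), p(V) = (0.2400, 0.4500, 0.3100).
H(U|V) = Σ p(V) · H(U|V=·).
  V=r: p=0.2400, H(U|V=r) = 0.4506
  V=s: p=0.4500, H(U|V=s) = 0.6870
  V=t: p=0.3100, H(U|V=t) = 0.3179
Weighted sum = 0.516 nats.

0.516 nats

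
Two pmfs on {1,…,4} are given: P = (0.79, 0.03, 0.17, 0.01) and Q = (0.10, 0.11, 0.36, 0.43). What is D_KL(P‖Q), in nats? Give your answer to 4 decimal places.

D(P‖Q) = Σ p·ln(p/q).
  0.79·ln(0.79/0.10) = 1.63282
  0.03·ln(0.03/0.11) = -0.03898
  0.17·ln(0.17/0.36) = -0.12755
  0.01·ln(0.01/0.43) = -0.03761
D(P‖Q) = 1.4287 nats.

1.4287 nats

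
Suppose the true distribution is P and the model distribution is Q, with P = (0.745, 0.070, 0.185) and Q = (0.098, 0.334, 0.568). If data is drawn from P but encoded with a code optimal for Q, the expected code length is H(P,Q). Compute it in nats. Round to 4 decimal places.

H(P,Q) = −Σ p·ln q.
  −0.745·ln(0.098) = 1.73048
  −0.070·ln(0.334) = 0.07676
  −0.185·ln(0.568) = 0.10464
H(P,Q) = 1.9119 nats.

1.9119 nats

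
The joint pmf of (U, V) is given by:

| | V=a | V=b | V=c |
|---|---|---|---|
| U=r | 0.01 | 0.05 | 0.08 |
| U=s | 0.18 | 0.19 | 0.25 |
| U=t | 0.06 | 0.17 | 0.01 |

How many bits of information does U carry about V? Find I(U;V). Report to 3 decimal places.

Marginals: p(U) = (0.1400, 0.6200, 0.2400), p(V) = (0.2500, 0.4100, 0.3400).
I(U;V) = Σ p(x,y)·log₂[p(x,y)/(p(x)p(y))].
  (r,a): 0.01·log₂(0.2857) = -0.0181
  (r,b): 0.05·log₂(0.8711) = -0.0100
  (r,c): 0.08·log₂(1.6807) = 0.0599
  (s,a): 0.18·log₂(1.1613) = 0.0388
  (s,b): 0.19·log₂(0.7474) = -0.0798
  (s,c): 0.25·log₂(1.1860) = 0.0615
  (t,a): 0.06·log₂(1.0000) = 0.0000
  (t,b): 0.17·log₂(1.7276) = 0.1341
  (t,c): 0.01·log₂(0.1225) = -0.0303
Sum = 0.156 bits.

0.156 bits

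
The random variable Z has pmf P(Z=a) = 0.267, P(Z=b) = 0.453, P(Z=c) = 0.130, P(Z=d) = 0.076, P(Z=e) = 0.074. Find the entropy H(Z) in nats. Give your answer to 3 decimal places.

1.365 nats

H(Z) = −Σ p·ln p.
  −(0.267)·ln(0.267) = 0.3526
  −(0.453)·ln(0.453) = 0.3587
  −(0.130)·ln(0.130) = 0.2652
  −(0.076)·ln(0.076) = 0.1959
  −(0.074)·ln(0.074) = 0.1927
Sum: 0.3526 + 0.3587 + 0.2652 + 0.1959 + 0.1927 = 1.365 nats.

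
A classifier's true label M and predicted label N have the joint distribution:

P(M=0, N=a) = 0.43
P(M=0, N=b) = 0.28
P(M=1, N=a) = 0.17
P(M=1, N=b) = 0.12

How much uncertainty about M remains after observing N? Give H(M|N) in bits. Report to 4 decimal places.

0.8685 bits

Marginals: p(M) = (0.7100, 0.2900), p(N) = (0.6000, 0.4000).
H(M|N) = Σ p(N) · H(M|N=·).
  N=a: p=0.6000, H(M|N=a) = 0.8600
  N=b: p=0.4000, H(M|N=b) = 0.8813
Weighted sum = 0.8685 bits.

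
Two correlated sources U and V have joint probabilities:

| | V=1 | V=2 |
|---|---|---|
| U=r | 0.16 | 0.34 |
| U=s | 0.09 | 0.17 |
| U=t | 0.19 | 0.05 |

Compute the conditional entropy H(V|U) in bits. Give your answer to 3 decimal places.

0.871 bits

Chain rule: H(V|U) = H(U,V) − H(U).
Marginals: p(U) = (0.5000, 0.2600, 0.2400), p(V) = (0.4400, 0.5600).
H(U,V) = 2.3708 bits; H(U) = 1.4994 bits.
H(V|U) = 2.3708 − 1.4994 = 0.871 bits.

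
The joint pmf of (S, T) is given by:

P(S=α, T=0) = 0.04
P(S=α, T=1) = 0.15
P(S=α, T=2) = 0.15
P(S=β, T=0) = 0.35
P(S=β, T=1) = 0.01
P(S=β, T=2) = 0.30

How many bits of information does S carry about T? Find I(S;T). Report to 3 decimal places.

Marginals: p(S) = (0.3400, 0.6600), p(T) = (0.3900, 0.1600, 0.4500).
I(S;T) = H(S) + H(T) − H(S,T).
H(S) = 0.9248, H(T) = 1.4712, H(S,T) = 2.1245.
I(S;T) = 0.9248 + 1.4712 − 2.1245 = 0.272 bits.

0.272 bits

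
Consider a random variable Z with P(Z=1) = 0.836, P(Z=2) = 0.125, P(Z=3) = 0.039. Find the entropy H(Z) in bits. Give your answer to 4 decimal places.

H(Z) = −Σ p·log₂ p.
  −(0.836)·log₂(0.836) = 0.21604
  −(0.125)·log₂(0.125) = 0.37500
  −(0.039)·log₂(0.039) = 0.18253
Sum: 0.21604 + 0.37500 + 0.18253 = 0.7736 bits.

0.7736 bits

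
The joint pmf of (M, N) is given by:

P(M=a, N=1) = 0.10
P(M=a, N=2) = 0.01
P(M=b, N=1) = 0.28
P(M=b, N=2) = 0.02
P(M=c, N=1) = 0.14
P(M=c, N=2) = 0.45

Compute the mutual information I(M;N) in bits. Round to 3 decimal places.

Marginals: p(M) = (0.1100, 0.3000, 0.5900), p(N) = (0.5200, 0.4800).
I(M;N) = Σ p(x,y)·log₂[p(x,y)/(p(x)p(y))].
  (a,1): 0.10·log₂(1.7483) = 0.0806
  (a,2): 0.01·log₂(0.1894) = -0.0240
  (b,1): 0.28·log₂(1.7949) = 0.2363
  (b,2): 0.02·log₂(0.1389) = -0.0570
  (c,1): 0.14·log₂(0.4563) = -0.1585
  (c,2): 0.45·log₂(1.5890) = 0.3006
Sum = 0.378 bits.

0.378 bits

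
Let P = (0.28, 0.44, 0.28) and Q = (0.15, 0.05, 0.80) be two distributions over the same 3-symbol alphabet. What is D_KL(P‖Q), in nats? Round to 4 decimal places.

0.8377 nats

D(P‖Q) = Σ p·ln(p/q).
  0.28·ln(0.28/0.15) = 0.17476
  0.44·ln(0.44/0.05) = 0.95689
  0.28·ln(0.28/0.80) = -0.29395
D(P‖Q) = 0.8377 nats.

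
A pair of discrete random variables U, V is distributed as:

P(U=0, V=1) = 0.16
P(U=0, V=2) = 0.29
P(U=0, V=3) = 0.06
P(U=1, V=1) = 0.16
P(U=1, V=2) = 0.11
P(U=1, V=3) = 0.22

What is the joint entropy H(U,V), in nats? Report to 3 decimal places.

1.690 nats

H(U,V) = −Σ p(x,y)·ln p(x,y) over all 6 cells.
  cell (0,1): −0.16·ln0.16 = 0.2932
  cell (0,2): −0.29·ln0.29 = 0.3590
  cell (0,3): −0.06·ln0.06 = 0.1688
  cell (1,1): −0.16·ln0.16 = 0.2932
  cell (1,2): −0.11·ln0.11 = 0.2428
  cell (1,3): −0.22·ln0.22 = 0.3331
Sum = 1.690 nats.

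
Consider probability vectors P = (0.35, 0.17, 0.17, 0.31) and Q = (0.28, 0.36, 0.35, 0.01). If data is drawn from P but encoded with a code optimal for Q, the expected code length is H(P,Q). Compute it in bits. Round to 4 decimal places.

H(P,Q) = −Σ p·log₂ q.
  −0.35·log₂(0.28) = 0.64278
  −0.17·log₂(0.36) = 0.25057
  −0.17·log₂(0.35) = 0.25748
  −0.31·log₂(0.01) = 2.05960
H(P,Q) = 3.2104 bits.

3.2104 bits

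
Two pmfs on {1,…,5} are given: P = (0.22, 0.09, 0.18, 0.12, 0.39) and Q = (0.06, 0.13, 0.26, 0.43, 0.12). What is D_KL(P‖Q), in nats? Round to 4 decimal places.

0.4931 nats

D(P‖Q) = Σ p·ln(p/q).
  0.22·ln(0.22/0.06) = 0.28584
  0.09·ln(0.09/0.13) = -0.03310
  0.18·ln(0.18/0.26) = -0.06619
  0.12·ln(0.12/0.43) = -0.15316
  0.39·ln(0.39/0.12) = 0.45968
D(P‖Q) = 0.4931 nats.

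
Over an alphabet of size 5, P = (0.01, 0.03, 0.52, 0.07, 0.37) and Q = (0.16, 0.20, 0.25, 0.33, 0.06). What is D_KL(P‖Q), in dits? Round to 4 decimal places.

D(P‖Q) = Σ p·log₁₀(p/q).
  0.01·log₁₀(0.01/0.16) = -0.01204
  0.03·log₁₀(0.03/0.20) = -0.02472
  0.52·log₁₀(0.52/0.25) = 0.16539
  0.07·log₁₀(0.07/0.33) = -0.04714
  0.37·log₁₀(0.37/0.06) = 0.29232
D(P‖Q) = 0.3738 dits.

0.3738 dits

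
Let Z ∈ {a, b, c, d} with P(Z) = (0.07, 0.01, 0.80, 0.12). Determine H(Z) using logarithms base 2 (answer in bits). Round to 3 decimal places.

H(Z) = −Σ p·log₂ p.
  −(0.07)·log₂(0.07) = 0.2686
  −(0.01)·log₂(0.01) = 0.0664
  −(0.80)·log₂(0.80) = 0.2575
  −(0.12)·log₂(0.12) = 0.3671
Sum: 0.2686 + 0.0664 + 0.2575 + 0.3671 = 0.960 bits.

0.960 bits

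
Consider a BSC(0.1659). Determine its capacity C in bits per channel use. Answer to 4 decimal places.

Binary symmetric channel: C = 1 − h₂(ε) where h₂ is the binary entropy function.
h₂(0.1659) = −0.1659·log₂0.1659 − 0.8341·log₂0.8341 = 0.6482.
C = 1 − 0.6482 = 0.3518 bits per channel use.

0.3518 bits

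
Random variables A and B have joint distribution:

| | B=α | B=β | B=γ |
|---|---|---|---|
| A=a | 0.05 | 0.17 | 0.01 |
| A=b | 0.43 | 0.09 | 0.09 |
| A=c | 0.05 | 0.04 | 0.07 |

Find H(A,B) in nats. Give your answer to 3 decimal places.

1.758 nats

H(A,B) = −Σ p(x,y)·ln p(x,y) over all 9 cells.
  cell (a,α): −0.05·ln0.05 = 0.1498
  cell (a,β): −0.17·ln0.17 = 0.3012
  cell (a,γ): −0.01·ln0.01 = 0.0461
  cell (b,α): −0.43·ln0.43 = 0.3629
  cell (b,β): −0.09·ln0.09 = 0.2167
  cell (b,γ): −0.09·ln0.09 = 0.2167
  cell (c,α): −0.05·ln0.05 = 0.1498
  cell (c,β): −0.04·ln0.04 = 0.1288
  cell (c,γ): −0.07·ln0.07 = 0.1861
Sum = 1.758 nats.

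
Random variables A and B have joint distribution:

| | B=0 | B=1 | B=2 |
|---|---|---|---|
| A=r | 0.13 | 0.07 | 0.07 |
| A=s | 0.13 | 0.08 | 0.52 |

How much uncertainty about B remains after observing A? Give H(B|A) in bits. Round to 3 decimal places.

Chain rule: H(B|A) = H(A,B) − H(A).
Marginals: p(A) = (0.2700, 0.7300), p(B) = (0.2600, 0.1500, 0.5900).
H(A,B) = 2.0845 bits; H(A) = 0.8415 bits.
H(B|A) = 2.0845 − 0.8415 = 1.243 bits.

1.243 bits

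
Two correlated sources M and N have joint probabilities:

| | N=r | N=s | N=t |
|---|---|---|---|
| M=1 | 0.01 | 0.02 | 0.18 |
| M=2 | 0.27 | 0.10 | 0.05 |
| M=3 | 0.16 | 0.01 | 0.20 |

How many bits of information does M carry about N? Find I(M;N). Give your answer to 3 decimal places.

Marginals: p(M) = (0.2100, 0.4200, 0.3700), p(N) = (0.4400, 0.1300, 0.4300).
I(M;N) = Σ p(x,y)·log₂[p(x,y)/(p(x)p(y))].
  (1,r): 0.01·log₂(0.1082) = -0.0321
  (1,s): 0.02·log₂(0.7326) = -0.0090
  (1,t): 0.18·log₂(1.9934) = 0.1791
  (2,r): 0.27·log₂(1.4610) = 0.1477
  (2,s): 0.10·log₂(1.8315) = 0.0873
  (2,t): 0.05·log₂(0.2769) = -0.0926
  (3,r): 0.16·log₂(0.9828) = -0.0040
  (3,s): 0.01·log₂(0.2079) = -0.0227
  (3,t): 0.20·log₂(1.2571) = 0.0660
Sum = 0.320 bits.

0.320 bits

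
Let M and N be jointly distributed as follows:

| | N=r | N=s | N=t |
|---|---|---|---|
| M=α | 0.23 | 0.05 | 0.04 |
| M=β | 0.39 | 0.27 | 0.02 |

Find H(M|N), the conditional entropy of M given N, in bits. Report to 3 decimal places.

0.845 bits

Chain rule: H(M|N) = H(M,N) − H(N).
Marginals: p(M) = (0.3200, 0.6800), p(N) = (0.6200, 0.3200, 0.0600).
H(M,N) = 2.0422 bits; H(N) = 1.1972 bits.
H(M|N) = 2.0422 − 1.1972 = 0.845 bits.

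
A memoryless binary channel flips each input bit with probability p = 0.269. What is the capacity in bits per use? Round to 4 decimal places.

0.1600 bits

Binary symmetric channel: C = 1 − h₂(ε) where h₂ is the binary entropy function.
h₂(0.269) = −0.269·log₂0.269 − 0.731·log₂0.731 = 0.8400.
C = 1 − 0.8400 = 0.1600 bits per channel use.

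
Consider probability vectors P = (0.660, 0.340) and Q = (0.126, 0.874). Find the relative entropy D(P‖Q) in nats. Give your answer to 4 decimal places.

D(P‖Q) = Σ p·ln(p/q).
  0.660·ln(0.660/0.126) = 1.09293
  0.340·ln(0.340/0.874) = -0.32101
D(P‖Q) = 0.7719 nats.

0.7719 nats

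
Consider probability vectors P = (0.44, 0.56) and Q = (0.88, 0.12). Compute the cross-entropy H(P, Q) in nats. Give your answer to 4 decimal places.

1.2436 nats

H(P,Q) = −Σ p·ln q.
  −0.44·ln(0.88) = 0.05625
  −0.56·ln(0.12) = 1.18735
H(P,Q) = 1.2436 nats.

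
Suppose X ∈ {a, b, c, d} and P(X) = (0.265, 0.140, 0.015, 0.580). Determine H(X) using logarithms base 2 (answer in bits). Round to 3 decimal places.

H(X) = −Σ p·log₂ p.
  −(0.265)·log₂(0.265) = 0.5077
  −(0.140)·log₂(0.140) = 0.3971
  −(0.015)·log₂(0.015) = 0.0909
  −(0.580)·log₂(0.580) = 0.4558
Sum: 0.5077 + 0.3971 + 0.0909 + 0.4558 = 1.452 bits.

1.452 bits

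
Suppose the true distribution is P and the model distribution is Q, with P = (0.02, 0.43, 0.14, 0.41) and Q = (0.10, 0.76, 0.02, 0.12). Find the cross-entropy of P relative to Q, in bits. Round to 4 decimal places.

2.2810 bits

H(P,Q) = −Σ p·log₂ q.
  −0.02·log₂(0.10) = 0.06644
  −0.43·log₂(0.76) = 0.17025
  −0.14·log₂(0.02) = 0.79014
  −0.41·log₂(0.12) = 1.25415
H(P,Q) = 2.2810 bits.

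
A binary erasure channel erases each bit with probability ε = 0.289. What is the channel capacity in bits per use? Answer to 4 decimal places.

0.7110 bits

Binary erasure channel: capacity C = 1 − ε.
C = 1 − 0.289 = 0.7110 bits per channel use.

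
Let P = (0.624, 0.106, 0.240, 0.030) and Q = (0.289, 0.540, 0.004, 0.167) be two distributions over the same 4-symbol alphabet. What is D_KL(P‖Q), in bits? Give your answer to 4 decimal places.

1.7873 bits

D(P‖Q) = Σ p·log₂(p/q).
  0.624·log₂(0.624/0.289) = 0.69294
  0.106·log₂(0.106/0.540) = -0.24898
  0.240·log₂(0.240/0.004) = 1.41765
  0.030·log₂(0.030/0.167) = -0.07430
D(P‖Q) = 1.7873 bits.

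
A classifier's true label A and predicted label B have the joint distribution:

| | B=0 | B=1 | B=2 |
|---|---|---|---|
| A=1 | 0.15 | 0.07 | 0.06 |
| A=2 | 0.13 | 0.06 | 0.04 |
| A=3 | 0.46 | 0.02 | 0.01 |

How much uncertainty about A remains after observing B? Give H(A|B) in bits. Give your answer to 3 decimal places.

1.347 bits

Chain rule: H(A|B) = H(A,B) − H(B).
Marginals: p(A) = (0.2800, 0.2300, 0.4900), p(B) = (0.7400, 0.1500, 0.1100).
H(A,B) = 2.4292 bits; H(B) = 1.0823 bits.
H(A|B) = 2.4292 − 1.0823 = 1.347 bits.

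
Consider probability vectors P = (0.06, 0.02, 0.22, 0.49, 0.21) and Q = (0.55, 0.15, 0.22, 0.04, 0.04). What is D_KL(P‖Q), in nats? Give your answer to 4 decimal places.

D(P‖Q) = Σ p·ln(p/q).
  0.06·ln(0.06/0.55) = -0.13293
  0.02·ln(0.02/0.15) = -0.04030
  0.22·ln(0.22/0.22) = 0.00000
  0.49·ln(0.49/0.04) = 1.22771
  0.21·ln(0.21/0.04) = 0.34823
D(P‖Q) = 1.4027 nats.

1.4027 nats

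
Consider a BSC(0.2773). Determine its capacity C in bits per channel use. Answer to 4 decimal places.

Binary symmetric channel: C = 1 − h₂(ε) where h₂ is the binary entropy function.
h₂(0.2773) = −0.2773·log₂0.2773 − 0.7227·log₂0.7227 = 0.8517.
C = 1 − 0.8517 = 0.1483 bits per channel use.

0.1483 bits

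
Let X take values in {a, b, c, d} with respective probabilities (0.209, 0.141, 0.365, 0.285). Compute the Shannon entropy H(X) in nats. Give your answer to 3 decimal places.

H(X) = −Σ p·ln p.
  −(0.209)·ln(0.209) = 0.3272
  −(0.141)·ln(0.141) = 0.2762
  −(0.365)·ln(0.365) = 0.3679
  −(0.285)·ln(0.285) = 0.3578
Sum: 0.3272 + 0.2762 + 0.3679 + 0.3578 = 1.329 nats.

1.329 nats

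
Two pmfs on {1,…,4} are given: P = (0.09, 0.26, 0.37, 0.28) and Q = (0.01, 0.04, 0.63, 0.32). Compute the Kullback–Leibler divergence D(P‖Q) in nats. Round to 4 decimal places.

0.4501 nats

D(P‖Q) = Σ p·ln(p/q).
  0.09·ln(0.09/0.01) = 0.19775
  0.26·ln(0.26/0.04) = 0.48667
  0.37·ln(0.37/0.63) = -0.19692
  0.28·ln(0.28/0.32) = -0.03739
D(P‖Q) = 0.4501 nats.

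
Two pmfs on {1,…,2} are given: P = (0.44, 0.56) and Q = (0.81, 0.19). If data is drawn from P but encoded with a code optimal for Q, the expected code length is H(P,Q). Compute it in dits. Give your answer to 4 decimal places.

H(P,Q) = −Σ p·log₁₀ q.
  −0.44·log₁₀(0.81) = 0.04027
  −0.56·log₁₀(0.19) = 0.40390
H(P,Q) = 0.4442 dits.

0.4442 dits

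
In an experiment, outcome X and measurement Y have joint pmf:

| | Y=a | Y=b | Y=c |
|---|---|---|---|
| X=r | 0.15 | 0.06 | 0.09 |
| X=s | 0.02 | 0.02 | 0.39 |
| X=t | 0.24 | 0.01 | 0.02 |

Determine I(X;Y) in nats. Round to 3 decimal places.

Marginals: p(X) = (0.3000, 0.4300, 0.2700), p(Y) = (0.4100, 0.0900, 0.5000).
I(X;Y) = H(X) + H(Y) − H(X,Y).
H(X) = 1.0776, H(Y) = 0.9288, H(X,Y) = 1.6606.
I(X;Y) = 1.0776 + 0.9288 − 1.6606 = 0.346 nats.

0.346 nats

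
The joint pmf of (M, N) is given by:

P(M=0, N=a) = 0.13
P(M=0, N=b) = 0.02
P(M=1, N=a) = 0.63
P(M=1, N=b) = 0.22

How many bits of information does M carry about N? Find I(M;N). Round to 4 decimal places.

0.0088 bits

Marginals: p(M) = (0.1500, 0.8500), p(N) = (0.7600, 0.2400).
I(M;N) = H(M) + H(N) − H(M,N).
H(M) = 0.6098, H(N) = 0.7950, H(M,N) = 1.3960.
I(M;N) = 0.6098 + 0.7950 − 1.3960 = 0.0088 bits.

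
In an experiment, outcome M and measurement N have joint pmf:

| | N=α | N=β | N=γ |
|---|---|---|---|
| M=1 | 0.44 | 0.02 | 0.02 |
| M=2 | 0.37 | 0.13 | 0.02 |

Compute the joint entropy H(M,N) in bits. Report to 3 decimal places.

1.773 bits

H(M,N) = −Σ p(x,y)·log₂ p(x,y) over all 6 cells.
  cell (1,α): −0.44·log₂0.44 = 0.5211
  cell (1,β): −0.02·log₂0.02 = 0.1129
  cell (1,γ): −0.02·log₂0.02 = 0.1129
  cell (2,α): −0.37·log₂0.37 = 0.5307
  cell (2,β): −0.13·log₂0.13 = 0.3826
  cell (2,γ): −0.02·log₂0.02 = 0.1129
Sum = 1.773 bits.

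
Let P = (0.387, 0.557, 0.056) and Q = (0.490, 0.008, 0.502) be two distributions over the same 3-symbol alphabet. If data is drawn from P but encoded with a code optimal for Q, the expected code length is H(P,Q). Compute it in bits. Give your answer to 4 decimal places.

H(P,Q) = −Σ p·log₂ q.
  −0.387·log₂(0.490) = 0.39828
  −0.557·log₂(0.008) = 3.87994
  −0.056·log₂(0.502) = 0.05568
H(P,Q) = 4.3339 bits.

4.3339 bits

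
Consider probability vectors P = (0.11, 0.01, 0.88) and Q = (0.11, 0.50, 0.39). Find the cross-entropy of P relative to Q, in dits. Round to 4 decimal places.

H(P,Q) = −Σ p·log₁₀ q.
  −0.11·log₁₀(0.11) = 0.10545
  −0.01·log₁₀(0.50) = 0.00301
  −0.88·log₁₀(0.39) = 0.35986
H(P,Q) = 0.4683 dits.

0.4683 dits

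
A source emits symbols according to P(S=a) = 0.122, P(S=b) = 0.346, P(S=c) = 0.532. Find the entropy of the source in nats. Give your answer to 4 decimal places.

0.9596 nats

H(S) = −Σ p·ln p.
  −(0.122)·ln(0.122) = 0.25666
  −(0.346)·ln(0.346) = 0.36722
  −(0.532)·ln(0.532) = 0.33575
Sum: 0.25666 + 0.36722 + 0.33575 = 0.9596 nats.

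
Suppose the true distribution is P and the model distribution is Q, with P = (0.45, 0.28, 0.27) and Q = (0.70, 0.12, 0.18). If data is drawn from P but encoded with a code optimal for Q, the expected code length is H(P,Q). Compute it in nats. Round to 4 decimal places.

1.2172 nats

H(P,Q) = −Σ p·ln q.
  −0.45·ln(0.70) = 0.16050
  −0.28·ln(0.12) = 0.59367
  −0.27·ln(0.18) = 0.46300
H(P,Q) = 1.2172 nats.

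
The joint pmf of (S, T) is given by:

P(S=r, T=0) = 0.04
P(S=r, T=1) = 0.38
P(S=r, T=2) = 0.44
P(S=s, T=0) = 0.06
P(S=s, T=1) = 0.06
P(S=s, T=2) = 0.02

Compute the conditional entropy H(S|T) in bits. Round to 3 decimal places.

Chain rule: H(S|T) = H(S,T) − H(T).
Marginals: p(S) = (0.8600, 0.1400), p(T) = (0.1000, 0.4400, 0.4600).
H(S,T) = 1.8373 bits; H(T) = 1.3687 bits.
H(S|T) = 1.8373 − 1.3687 = 0.469 bits.

0.469 bits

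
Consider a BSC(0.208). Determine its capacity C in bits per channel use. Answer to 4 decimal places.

0.2624 bits

Binary symmetric channel: C = 1 − h₂(ε) where h₂ is the binary entropy function.
h₂(0.208) = −0.208·log₂0.208 − 0.792·log₂0.792 = 0.7376.
C = 1 − 0.7376 = 0.2624 bits per channel use.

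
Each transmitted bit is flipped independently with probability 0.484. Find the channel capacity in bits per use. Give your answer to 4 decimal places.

Binary symmetric channel: C = 1 − h₂(ε) where h₂ is the binary entropy function.
h₂(0.484) = −0.484·log₂0.484 − 0.516·log₂0.516 = 0.9993.
C = 1 − 0.9993 = 0.0007 bits per channel use.

0.0007 bits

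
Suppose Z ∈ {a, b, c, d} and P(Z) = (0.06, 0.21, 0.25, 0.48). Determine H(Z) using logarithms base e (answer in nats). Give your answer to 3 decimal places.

1.195 nats

H(Z) = −Σ p·ln p.
  −(0.06)·ln(0.06) = 0.1688
  −(0.21)·ln(0.21) = 0.3277
  −(0.25)·ln(0.25) = 0.3466
  −(0.48)·ln(0.48) = 0.3523
Sum: 0.1688 + 0.3277 + 0.3466 + 0.3523 = 1.195 nats.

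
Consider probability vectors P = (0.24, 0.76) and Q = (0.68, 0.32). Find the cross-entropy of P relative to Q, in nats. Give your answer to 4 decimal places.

0.9585 nats

H(P,Q) = −Σ p·ln q.
  −0.24·ln(0.68) = 0.09256
  −0.76·ln(0.32) = 0.86597
H(P,Q) = 0.9585 nats.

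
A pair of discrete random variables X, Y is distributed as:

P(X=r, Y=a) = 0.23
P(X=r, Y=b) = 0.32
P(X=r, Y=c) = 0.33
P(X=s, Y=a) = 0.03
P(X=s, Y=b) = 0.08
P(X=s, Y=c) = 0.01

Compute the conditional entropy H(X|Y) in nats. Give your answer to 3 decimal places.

0.338 nats

Chain rule: H(X|Y) = H(X,Y) − H(Y).
Marginals: p(X) = (0.8800, 0.1200), p(Y) = (0.2600, 0.4000, 0.3400).
H(X,Y) = 1.4218 nats; H(Y) = 1.0836 nats.
H(X|Y) = 1.4218 − 1.0836 = 0.338 nats.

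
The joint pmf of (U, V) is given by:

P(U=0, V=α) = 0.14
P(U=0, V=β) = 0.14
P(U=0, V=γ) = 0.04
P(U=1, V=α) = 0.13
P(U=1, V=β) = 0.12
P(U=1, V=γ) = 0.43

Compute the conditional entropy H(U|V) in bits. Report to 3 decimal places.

Marginals: p(U) = (0.3200, 0.6800), p(V) = (0.2700, 0.2600, 0.4700).
H(U|V) = Σ p(V) · H(U|V=·).
  V=α: p=0.2700, H(U|V=α) = 0.9990
  V=β: p=0.2600, H(U|V=β) = 0.9957
  V=γ: p=0.4700, H(U|V=γ) = 0.4199
Weighted sum = 0.726 bits.

0.726 bits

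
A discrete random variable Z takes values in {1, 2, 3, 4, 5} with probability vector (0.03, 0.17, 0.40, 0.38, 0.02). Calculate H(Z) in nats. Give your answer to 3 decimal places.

1.219 nats

H(Z) = −Σ p·ln p.
  −(0.03)·ln(0.03) = 0.1052
  −(0.17)·ln(0.17) = 0.3012
  −(0.40)·ln(0.40) = 0.3665
  −(0.38)·ln(0.38) = 0.3677
  −(0.02)·ln(0.02) = 0.0782
Sum: 0.1052 + 0.3012 + 0.3665 + 0.3677 + 0.0782 = 1.219 nats.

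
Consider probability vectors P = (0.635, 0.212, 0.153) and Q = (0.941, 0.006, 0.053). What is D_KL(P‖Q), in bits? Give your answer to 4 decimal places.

D(P‖Q) = Σ p·log₂(p/q).
  0.635·log₂(0.635/0.941) = -0.36032
  0.212·log₂(0.212/0.006) = 1.09031
  0.153·log₂(0.153/0.053) = 0.23401
D(P‖Q) = 0.9640 bits.

0.9640 bits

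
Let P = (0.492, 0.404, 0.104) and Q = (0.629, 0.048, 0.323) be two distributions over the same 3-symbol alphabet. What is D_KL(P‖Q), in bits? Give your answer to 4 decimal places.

0.8972 bits

D(P‖Q) = Σ p·log₂(p/q).
  0.492·log₂(0.492/0.629) = -0.17437
  0.404·log₂(0.404/0.048) = 1.24159
  0.104·log₂(0.104/0.323) = -0.17003
D(P‖Q) = 0.8972 bits.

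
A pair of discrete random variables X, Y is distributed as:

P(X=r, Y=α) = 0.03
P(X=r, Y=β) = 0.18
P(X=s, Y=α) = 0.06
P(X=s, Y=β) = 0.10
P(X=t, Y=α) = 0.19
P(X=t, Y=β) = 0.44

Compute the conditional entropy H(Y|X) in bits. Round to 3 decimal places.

0.833 bits

Marginals: p(X) = (0.2100, 0.1600, 0.6300), p(Y) = (0.2800, 0.7200).
H(Y|X) = Σ p(X) · H(Y|X=·).
  X=r: p=0.2100, H(Y|X=r) = 0.5917
  X=s: p=0.1600, H(Y|X=s) = 0.9544
  X=t: p=0.6300, H(Y|X=t) = 0.8832
Weighted sum = 0.833 bits.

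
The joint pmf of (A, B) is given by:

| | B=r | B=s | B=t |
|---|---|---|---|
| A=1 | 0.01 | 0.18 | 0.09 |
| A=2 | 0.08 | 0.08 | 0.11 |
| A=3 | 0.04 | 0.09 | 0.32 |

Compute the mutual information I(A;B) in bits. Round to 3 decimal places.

0.164 bits

Marginals: p(A) = (0.2800, 0.2700, 0.4500), p(B) = (0.1300, 0.3500, 0.5200).
I(A;B) = H(A) + H(B) − H(A,B).
H(A) = 1.5426, H(B) = 1.4033, H(A,B) = 2.7821.
I(A;B) = 1.5426 + 1.4033 − 2.7821 = 0.164 bits.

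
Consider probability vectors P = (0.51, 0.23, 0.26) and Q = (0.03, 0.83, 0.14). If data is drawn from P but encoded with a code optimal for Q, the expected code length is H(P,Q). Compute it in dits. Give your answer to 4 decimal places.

1.0173 dits

H(P,Q) = −Σ p·log₁₀ q.
  −0.51·log₁₀(0.03) = 0.77667
  −0.23·log₁₀(0.83) = 0.01861
  −0.26·log₁₀(0.14) = 0.22201
H(P,Q) = 1.0173 dits.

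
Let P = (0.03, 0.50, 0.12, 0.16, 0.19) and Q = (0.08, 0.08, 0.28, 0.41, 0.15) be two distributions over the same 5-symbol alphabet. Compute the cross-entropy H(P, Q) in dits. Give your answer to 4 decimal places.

H(P,Q) = −Σ p·log₁₀ q.
  −0.03·log₁₀(0.08) = 0.03291
  −0.50·log₁₀(0.08) = 0.54846
  −0.12·log₁₀(0.28) = 0.06634
  −0.16·log₁₀(0.41) = 0.06195
  −0.19·log₁₀(0.15) = 0.15654
H(P,Q) = 0.8662 dits.

0.8662 dits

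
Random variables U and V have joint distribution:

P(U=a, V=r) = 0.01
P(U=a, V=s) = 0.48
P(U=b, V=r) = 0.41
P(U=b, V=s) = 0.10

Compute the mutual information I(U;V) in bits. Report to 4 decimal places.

0.5469 bits

Marginals: p(U) = (0.4900, 0.5100), p(V) = (0.4200, 0.5800).
I(U;V) = H(U) + H(V) − H(U,V).
H(U) = 0.9997, H(V) = 0.9815, H(U,V) = 1.4343.
I(U;V) = 0.9997 + 0.9815 − 1.4343 = 0.5469 bits.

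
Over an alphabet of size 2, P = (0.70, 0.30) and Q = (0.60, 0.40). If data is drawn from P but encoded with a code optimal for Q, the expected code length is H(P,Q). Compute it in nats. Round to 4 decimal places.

H(P,Q) = −Σ p·ln q.
  −0.70·ln(0.60) = 0.35758
  −0.30·ln(0.40) = 0.27489
H(P,Q) = 0.6325 nats.

0.6325 nats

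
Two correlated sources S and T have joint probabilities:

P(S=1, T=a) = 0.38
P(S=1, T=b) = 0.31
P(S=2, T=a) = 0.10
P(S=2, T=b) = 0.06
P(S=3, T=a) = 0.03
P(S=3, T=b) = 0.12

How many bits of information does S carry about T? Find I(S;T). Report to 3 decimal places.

Marginals: p(S) = (0.6900, 0.1600, 0.1500), p(T) = (0.5100, 0.4900).
I(S;T) = H(S) + H(T) − H(S,T).
H(S) = 1.2029, H(T) = 0.9997, H(S,T) = 2.1488.
I(S;T) = 1.2029 + 0.9997 − 2.1488 = 0.054 bits.

0.054 bits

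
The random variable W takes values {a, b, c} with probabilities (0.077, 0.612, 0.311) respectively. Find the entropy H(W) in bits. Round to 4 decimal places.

1.2424 bits

H(W) = −Σ p·log₂ p.
  −(0.077)·log₂(0.077) = 0.28482
  −(0.612)·log₂(0.612) = 0.43354
  −(0.311)·log₂(0.311) = 0.52404
Sum: 0.28482 + 0.43354 + 0.52404 = 1.2424 bits.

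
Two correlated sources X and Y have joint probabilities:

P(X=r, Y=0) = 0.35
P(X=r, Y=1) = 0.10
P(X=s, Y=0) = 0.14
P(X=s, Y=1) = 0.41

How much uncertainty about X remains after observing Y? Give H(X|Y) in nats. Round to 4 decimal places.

Chain rule: H(X|Y) = H(X,Y) − H(Y).
Marginals: p(X) = (0.4500, 0.5500), p(Y) = (0.4900, 0.5100).
H(X,Y) = 1.2385 nats; H(Y) = 0.6929 nats.
H(X|Y) = 1.2385 − 0.6929 = 0.5456 nats.

0.5456 nats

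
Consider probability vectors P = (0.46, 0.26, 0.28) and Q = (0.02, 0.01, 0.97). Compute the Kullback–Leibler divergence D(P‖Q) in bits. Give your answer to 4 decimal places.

D(P‖Q) = Σ p·log₂(p/q).
  0.46·log₂(0.46/0.02) = 2.08084
  0.26·log₂(0.26/0.01) = 1.22211
  0.28·log₂(0.28/0.97) = -0.50192
D(P‖Q) = 2.8010 bits.

2.8010 bits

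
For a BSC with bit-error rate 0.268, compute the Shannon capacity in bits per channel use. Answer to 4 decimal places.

Binary symmetric channel: C = 1 − h₂(ε) where h₂ is the binary entropy function.
h₂(0.268) = −0.268·log₂0.268 − 0.732·log₂0.732 = 0.8386.
C = 1 − 0.8386 = 0.1614 bits per channel use.

0.1614 bits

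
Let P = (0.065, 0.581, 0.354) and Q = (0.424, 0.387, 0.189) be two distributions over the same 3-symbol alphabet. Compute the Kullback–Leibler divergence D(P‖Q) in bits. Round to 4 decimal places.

D(P‖Q) = Σ p·log₂(p/q).
  0.065·log₂(0.065/0.424) = -0.17586
  0.581·log₂(0.581/0.387) = 0.34058
  0.354·log₂(0.354/0.189) = 0.32050
D(P‖Q) = 0.4852 bits.

0.4852 bits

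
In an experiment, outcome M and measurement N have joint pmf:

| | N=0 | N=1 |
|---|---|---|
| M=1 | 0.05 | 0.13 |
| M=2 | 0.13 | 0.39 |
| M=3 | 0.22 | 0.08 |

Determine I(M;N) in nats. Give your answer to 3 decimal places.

0.100 nats

Marginals: p(M) = (0.1800, 0.5200, 0.3000), p(N) = (0.4000, 0.6000).
I(M;N) = H(M) + H(N) − H(M,N).
H(M) = 1.0099, H(N) = 0.6730, H(M,N) = 1.5826.
I(M;N) = 1.0099 + 0.6730 − 1.5826 = 0.100 nats.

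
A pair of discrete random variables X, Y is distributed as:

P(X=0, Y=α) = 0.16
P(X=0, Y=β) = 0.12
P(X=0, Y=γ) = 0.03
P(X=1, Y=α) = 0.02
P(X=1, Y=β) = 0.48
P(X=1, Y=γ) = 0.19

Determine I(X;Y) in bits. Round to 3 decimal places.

0.243 bits

Marginals: p(X) = (0.3100, 0.6900), p(Y) = (0.1800, 0.6000, 0.2200).
I(X;Y) = H(X) + H(Y) − H(X,Y).
H(X) = 0.8932, H(Y) = 1.3681, H(X,Y) = 2.0182.
I(X;Y) = 0.8932 + 1.3681 − 2.0182 = 0.243 bits.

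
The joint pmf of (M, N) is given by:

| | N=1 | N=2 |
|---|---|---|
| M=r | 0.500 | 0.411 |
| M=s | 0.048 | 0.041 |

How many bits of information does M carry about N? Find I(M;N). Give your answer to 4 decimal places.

Marginals: p(M) = (0.9110, 0.0890), p(N) = (0.5480, 0.4520).
I(M;N) = Σ p(x,y)·log₂[p(x,y)/(p(x)p(y))].
  (r,1): 0.500·log₂(1.0015) = 0.00111
  (r,2): 0.411·log₂(0.9981) = -0.00111
  (s,1): 0.048·log₂(0.9842) = -0.00110
  (s,2): 0.041·log₂(1.0192) = 0.00112
Sum = 0.0000 bits.

0.0000 bits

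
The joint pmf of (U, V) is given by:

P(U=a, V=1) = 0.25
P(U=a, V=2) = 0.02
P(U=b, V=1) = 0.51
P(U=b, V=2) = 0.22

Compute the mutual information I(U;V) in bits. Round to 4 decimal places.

0.0476 bits

Marginals: p(U) = (0.2700, 0.7300), p(V) = (0.7600, 0.2400).
I(U;V) = H(U) + H(V) − H(U,V).
H(U) = 0.8415, H(V) = 0.7950, H(U,V) = 1.5889.
I(U;V) = 0.8415 + 0.7950 − 1.5889 = 0.0476 bits.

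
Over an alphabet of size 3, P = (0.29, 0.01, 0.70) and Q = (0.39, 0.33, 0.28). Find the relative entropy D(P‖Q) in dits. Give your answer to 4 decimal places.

D(P‖Q) = Σ p·log₁₀(p/q).
  0.29·log₁₀(0.29/0.39) = -0.03731
  0.01·log₁₀(0.01/0.33) = -0.01519
  0.70·log₁₀(0.70/0.28) = 0.27856
D(P‖Q) = 0.2261 dits.

0.2261 dits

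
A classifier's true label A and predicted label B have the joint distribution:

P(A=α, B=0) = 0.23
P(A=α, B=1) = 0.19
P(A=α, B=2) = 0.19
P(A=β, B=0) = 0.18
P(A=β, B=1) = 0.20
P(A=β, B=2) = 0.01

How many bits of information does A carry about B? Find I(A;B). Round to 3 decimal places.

0.112 bits

Marginals: p(A) = (0.6100, 0.3900), p(B) = (0.4100, 0.3900, 0.2000).
I(A;B) = H(A) + H(B) − H(A,B).
H(A) = 0.9648, H(B) = 1.5216, H(A,B) = 2.3743.
I(A;B) = 0.9648 + 1.5216 − 2.3743 = 0.112 bits.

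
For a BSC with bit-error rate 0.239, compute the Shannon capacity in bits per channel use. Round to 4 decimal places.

Binary symmetric channel: C = 1 − h₂(ε) where h₂ is the binary entropy function.
h₂(0.239) = −0.239·log₂0.239 − 0.761·log₂0.761 = 0.7934.
C = 1 − 0.7934 = 0.2066 bits per channel use.

0.2066 bits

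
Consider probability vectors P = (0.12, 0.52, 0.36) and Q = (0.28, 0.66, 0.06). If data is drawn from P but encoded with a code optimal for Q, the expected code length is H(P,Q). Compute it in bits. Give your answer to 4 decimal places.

1.9933 bits

H(P,Q) = −Σ p·log₂ q.
  −0.12·log₂(0.28) = 0.22038
  −0.52·log₂(0.66) = 0.31172
  −0.36·log₂(0.06) = 1.46120
H(P,Q) = 1.9933 bits.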